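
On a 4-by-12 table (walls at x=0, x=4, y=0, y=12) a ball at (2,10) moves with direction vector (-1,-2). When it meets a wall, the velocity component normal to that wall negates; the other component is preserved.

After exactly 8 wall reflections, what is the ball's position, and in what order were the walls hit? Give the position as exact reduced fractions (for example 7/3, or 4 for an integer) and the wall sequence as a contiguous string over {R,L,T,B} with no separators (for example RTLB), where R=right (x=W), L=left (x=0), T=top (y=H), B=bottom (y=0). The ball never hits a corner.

1. t=2 → L at (0,6); v=(1,-2)
2. t=3 → B at (3,0); v=(1,2)
3. t=1 → R at (4,2); v=(-1,2)
4. t=4 → L at (0,10); v=(1,2)
5. t=1 → T at (1,12); v=(1,-2)
6. t=3 → R at (4,6); v=(-1,-2)
7. t=3 → B at (1,0); v=(-1,2)
8. t=1 → L at (0,2); v=(1,2)

Final position: (0,2)
Wall sequence: LBRLTRBL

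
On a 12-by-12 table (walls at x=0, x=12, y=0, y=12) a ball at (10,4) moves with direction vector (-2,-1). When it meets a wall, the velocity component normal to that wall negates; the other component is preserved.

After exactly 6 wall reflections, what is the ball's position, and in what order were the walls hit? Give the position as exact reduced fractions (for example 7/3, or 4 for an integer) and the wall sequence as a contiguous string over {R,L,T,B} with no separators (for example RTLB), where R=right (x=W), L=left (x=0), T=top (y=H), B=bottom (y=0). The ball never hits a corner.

Final position: (12,5)
Wall sequence: BLRTLR

1. t=4 → B at (2,0); v=(-2,1)
2. t=1 → L at (0,1); v=(2,1)
3. t=6 → R at (12,7); v=(-2,1)
4. t=5 → T at (2,12); v=(-2,-1)
5. t=1 → L at (0,11); v=(2,-1)
6. t=6 → R at (12,5); v=(-2,-1)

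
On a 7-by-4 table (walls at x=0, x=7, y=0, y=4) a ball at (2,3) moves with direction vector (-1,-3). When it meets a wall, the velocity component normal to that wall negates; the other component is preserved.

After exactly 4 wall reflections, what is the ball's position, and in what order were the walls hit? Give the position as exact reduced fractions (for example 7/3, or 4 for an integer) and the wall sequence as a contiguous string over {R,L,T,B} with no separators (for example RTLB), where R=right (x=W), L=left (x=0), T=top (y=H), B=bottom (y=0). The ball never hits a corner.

1. t=1 → B at (1,0); v=(-1,3)
2. t=1 → L at (0,3); v=(1,3)
3. t=1/3 → T at (1/3,4); v=(1,-3)
4. t=4/3 → B at (5/3,0); v=(1,3)

Final position: (5/3,0)
Wall sequence: BLTB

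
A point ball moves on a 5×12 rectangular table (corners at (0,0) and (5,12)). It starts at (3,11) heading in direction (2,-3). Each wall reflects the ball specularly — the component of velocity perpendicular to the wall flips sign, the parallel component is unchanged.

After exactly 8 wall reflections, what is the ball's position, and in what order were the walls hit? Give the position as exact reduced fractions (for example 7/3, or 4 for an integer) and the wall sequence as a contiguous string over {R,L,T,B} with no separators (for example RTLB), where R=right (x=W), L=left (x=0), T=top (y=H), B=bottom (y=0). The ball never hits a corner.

Final position: (11/3,0)
Wall sequence: RLBRTLRB

1. t=1 → R at (5,8); v=(-2,-3)
2. t=5/2 → L at (0,1/2); v=(2,-3)
3. t=1/6 → B at (1/3,0); v=(2,3)
4. t=7/3 → R at (5,7); v=(-2,3)
5. t=5/3 → T at (5/3,12); v=(-2,-3)
6. t=5/6 → L at (0,19/2); v=(2,-3)
7. t=5/2 → R at (5,2); v=(-2,-3)
8. t=2/3 → B at (11/3,0); v=(-2,3)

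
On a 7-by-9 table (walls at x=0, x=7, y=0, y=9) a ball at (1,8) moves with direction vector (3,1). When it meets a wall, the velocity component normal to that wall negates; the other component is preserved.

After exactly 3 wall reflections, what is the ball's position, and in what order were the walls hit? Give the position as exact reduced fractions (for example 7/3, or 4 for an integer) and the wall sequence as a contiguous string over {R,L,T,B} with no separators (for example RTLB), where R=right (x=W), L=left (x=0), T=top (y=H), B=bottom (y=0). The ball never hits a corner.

Final position: (0,17/3)
Wall sequence: TRL

1. t=1 → T at (4,9); v=(3,-1)
2. t=1 → R at (7,8); v=(-3,-1)
3. t=7/3 → L at (0,17/3); v=(3,-1)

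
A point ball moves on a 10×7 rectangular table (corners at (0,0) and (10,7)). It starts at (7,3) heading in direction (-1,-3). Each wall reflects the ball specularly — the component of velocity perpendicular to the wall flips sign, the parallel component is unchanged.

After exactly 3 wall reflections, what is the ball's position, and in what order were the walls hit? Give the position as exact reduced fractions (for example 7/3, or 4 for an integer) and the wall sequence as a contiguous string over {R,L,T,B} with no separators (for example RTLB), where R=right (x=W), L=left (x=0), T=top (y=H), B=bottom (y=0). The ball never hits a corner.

Final position: (4/3,0)
Wall sequence: BTB

1. t=1 → B at (6,0); v=(-1,3)
2. t=7/3 → T at (11/3,7); v=(-1,-3)
3. t=7/3 → B at (4/3,0); v=(-1,3)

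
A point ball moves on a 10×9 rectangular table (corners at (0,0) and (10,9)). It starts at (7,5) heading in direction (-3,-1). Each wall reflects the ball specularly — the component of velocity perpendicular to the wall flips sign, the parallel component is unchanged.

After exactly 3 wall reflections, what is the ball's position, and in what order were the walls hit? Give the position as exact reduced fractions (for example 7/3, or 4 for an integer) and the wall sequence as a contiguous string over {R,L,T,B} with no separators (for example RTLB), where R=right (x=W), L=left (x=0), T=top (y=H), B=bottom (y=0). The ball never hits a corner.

Final position: (10,2/3)
Wall sequence: LBR

1. t=7/3 → L at (0,8/3); v=(3,-1)
2. t=8/3 → B at (8,0); v=(3,1)
3. t=2/3 → R at (10,2/3); v=(-3,1)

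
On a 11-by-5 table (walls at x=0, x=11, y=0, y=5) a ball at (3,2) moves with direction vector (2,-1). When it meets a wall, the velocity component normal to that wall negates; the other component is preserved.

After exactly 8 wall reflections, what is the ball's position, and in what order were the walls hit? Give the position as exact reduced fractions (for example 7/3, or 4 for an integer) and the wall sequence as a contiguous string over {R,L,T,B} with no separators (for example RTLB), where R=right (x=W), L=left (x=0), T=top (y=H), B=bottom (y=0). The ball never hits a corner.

Final position: (0,3/2)
Wall sequence: BRTLBRTL

1. t=2 → B at (7,0); v=(2,1)
2. t=2 → R at (11,2); v=(-2,1)
3. t=3 → T at (5,5); v=(-2,-1)
4. t=5/2 → L at (0,5/2); v=(2,-1)
5. t=5/2 → B at (5,0); v=(2,1)
6. t=3 → R at (11,3); v=(-2,1)
7. t=2 → T at (7,5); v=(-2,-1)
8. t=7/2 → L at (0,3/2); v=(2,-1)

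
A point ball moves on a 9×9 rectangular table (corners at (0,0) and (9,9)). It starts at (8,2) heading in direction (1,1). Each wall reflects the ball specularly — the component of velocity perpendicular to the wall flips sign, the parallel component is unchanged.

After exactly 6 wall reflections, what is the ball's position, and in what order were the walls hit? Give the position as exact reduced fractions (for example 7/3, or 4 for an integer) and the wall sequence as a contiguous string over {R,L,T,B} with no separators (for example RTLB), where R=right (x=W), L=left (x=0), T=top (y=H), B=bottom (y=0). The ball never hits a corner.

Final position: (3,9)
Wall sequence: RTLBRT

1. t=1 → R at (9,3); v=(-1,1)
2. t=6 → T at (3,9); v=(-1,-1)
3. t=3 → L at (0,6); v=(1,-1)
4. t=6 → B at (6,0); v=(1,1)
5. t=3 → R at (9,3); v=(-1,1)
6. t=6 → T at (3,9); v=(-1,-1)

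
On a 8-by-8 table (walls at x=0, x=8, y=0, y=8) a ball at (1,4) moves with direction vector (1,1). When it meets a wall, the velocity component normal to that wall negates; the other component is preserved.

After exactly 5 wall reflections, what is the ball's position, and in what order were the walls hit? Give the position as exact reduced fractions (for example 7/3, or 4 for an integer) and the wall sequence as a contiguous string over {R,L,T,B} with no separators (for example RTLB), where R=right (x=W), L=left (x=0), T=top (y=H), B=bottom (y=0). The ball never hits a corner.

Final position: (5,8)
Wall sequence: TRBLT

1. t=4 → T at (5,8); v=(1,-1)
2. t=3 → R at (8,5); v=(-1,-1)
3. t=5 → B at (3,0); v=(-1,1)
4. t=3 → L at (0,3); v=(1,1)
5. t=5 → T at (5,8); v=(1,-1)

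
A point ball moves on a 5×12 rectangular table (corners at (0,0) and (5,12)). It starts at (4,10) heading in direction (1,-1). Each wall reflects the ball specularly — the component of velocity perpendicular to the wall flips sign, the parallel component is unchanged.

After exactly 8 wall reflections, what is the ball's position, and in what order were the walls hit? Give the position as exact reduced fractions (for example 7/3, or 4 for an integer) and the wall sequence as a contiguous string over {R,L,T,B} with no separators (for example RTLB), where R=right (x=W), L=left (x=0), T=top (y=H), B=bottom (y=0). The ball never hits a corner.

Final position: (0,8)
Wall sequence: RLBRLRTL

1. t=1 → R at (5,9); v=(-1,-1)
2. t=5 → L at (0,4); v=(1,-1)
3. t=4 → B at (4,0); v=(1,1)
4. t=1 → R at (5,1); v=(-1,1)
5. t=5 → L at (0,6); v=(1,1)
6. t=5 → R at (5,11); v=(-1,1)
7. t=1 → T at (4,12); v=(-1,-1)
8. t=4 → L at (0,8); v=(1,-1)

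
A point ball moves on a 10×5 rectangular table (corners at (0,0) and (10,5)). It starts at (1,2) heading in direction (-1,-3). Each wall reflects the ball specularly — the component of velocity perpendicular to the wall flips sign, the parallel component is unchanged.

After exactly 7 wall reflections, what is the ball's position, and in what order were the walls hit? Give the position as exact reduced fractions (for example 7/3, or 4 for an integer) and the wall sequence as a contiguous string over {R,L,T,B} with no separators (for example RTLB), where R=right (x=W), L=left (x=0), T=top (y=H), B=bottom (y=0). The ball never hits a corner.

Final position: (8,5)
Wall sequence: BLTBTBT

1. t=2/3 → B at (1/3,0); v=(-1,3)
2. t=1/3 → L at (0,1); v=(1,3)
3. t=4/3 → T at (4/3,5); v=(1,-3)
4. t=5/3 → B at (3,0); v=(1,3)
5. t=5/3 → T at (14/3,5); v=(1,-3)
6. t=5/3 → B at (19/3,0); v=(1,3)
7. t=5/3 → T at (8,5); v=(1,-3)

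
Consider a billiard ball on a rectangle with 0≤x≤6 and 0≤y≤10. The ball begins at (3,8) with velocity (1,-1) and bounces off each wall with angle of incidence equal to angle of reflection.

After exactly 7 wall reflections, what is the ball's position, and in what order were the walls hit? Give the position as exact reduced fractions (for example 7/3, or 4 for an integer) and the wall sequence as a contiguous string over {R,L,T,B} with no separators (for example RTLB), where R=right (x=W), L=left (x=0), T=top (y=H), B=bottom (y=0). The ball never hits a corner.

1. t=3 → R at (6,5); v=(-1,-1)
2. t=5 → B at (1,0); v=(-1,1)
3. t=1 → L at (0,1); v=(1,1)
4. t=6 → R at (6,7); v=(-1,1)
5. t=3 → T at (3,10); v=(-1,-1)
6. t=3 → L at (0,7); v=(1,-1)
7. t=6 → R at (6,1); v=(-1,-1)

Final position: (6,1)
Wall sequence: RBLRTLR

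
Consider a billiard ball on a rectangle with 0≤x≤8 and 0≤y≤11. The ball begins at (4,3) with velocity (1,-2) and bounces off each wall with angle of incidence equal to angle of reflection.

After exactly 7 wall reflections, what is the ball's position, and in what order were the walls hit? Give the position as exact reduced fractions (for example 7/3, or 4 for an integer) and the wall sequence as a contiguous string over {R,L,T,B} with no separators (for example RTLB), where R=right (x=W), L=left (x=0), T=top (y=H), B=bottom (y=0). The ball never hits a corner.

Final position: (8,7)
Wall sequence: BRTLBTR

1. t=3/2 → B at (11/2,0); v=(1,2)
2. t=5/2 → R at (8,5); v=(-1,2)
3. t=3 → T at (5,11); v=(-1,-2)
4. t=5 → L at (0,1); v=(1,-2)
5. t=1/2 → B at (1/2,0); v=(1,2)
6. t=11/2 → T at (6,11); v=(1,-2)
7. t=2 → R at (8,7); v=(-1,-2)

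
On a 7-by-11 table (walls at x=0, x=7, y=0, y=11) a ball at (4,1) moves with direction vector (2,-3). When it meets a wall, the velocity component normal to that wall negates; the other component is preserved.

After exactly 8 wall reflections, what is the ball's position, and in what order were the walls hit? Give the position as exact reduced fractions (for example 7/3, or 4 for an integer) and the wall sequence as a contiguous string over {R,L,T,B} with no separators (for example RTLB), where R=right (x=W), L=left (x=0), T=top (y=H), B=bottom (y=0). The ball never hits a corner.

1. t=1/3 → B at (14/3,0); v=(2,3)
2. t=7/6 → R at (7,7/2); v=(-2,3)
3. t=5/2 → T at (2,11); v=(-2,-3)
4. t=1 → L at (0,8); v=(2,-3)
5. t=8/3 → B at (16/3,0); v=(2,3)
6. t=5/6 → R at (7,5/2); v=(-2,3)
7. t=17/6 → T at (4/3,11); v=(-2,-3)
8. t=2/3 → L at (0,9); v=(2,-3)

Final position: (0,9)
Wall sequence: BRTLBRTL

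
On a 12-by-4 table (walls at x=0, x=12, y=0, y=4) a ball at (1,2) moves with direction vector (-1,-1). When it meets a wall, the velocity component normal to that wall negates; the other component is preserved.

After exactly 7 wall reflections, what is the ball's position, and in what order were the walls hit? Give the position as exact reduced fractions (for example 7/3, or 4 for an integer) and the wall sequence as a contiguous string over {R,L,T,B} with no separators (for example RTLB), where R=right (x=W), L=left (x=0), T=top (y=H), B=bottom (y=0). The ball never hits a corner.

1. t=1 → L at (0,1); v=(1,-1)
2. t=1 → B at (1,0); v=(1,1)
3. t=4 → T at (5,4); v=(1,-1)
4. t=4 → B at (9,0); v=(1,1)
5. t=3 → R at (12,3); v=(-1,1)
6. t=1 → T at (11,4); v=(-1,-1)
7. t=4 → B at (7,0); v=(-1,1)

Final position: (7,0)
Wall sequence: LBTBRTB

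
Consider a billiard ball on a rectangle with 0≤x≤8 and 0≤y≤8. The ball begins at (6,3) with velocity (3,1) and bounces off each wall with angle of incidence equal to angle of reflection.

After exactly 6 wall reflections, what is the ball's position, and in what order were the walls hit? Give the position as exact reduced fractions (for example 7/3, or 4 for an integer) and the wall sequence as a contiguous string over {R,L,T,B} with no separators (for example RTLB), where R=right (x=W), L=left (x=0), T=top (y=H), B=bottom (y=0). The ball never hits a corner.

1. t=2/3 → R at (8,11/3); v=(-3,1)
2. t=8/3 → L at (0,19/3); v=(3,1)
3. t=5/3 → T at (5,8); v=(3,-1)
4. t=1 → R at (8,7); v=(-3,-1)
5. t=8/3 → L at (0,13/3); v=(3,-1)
6. t=8/3 → R at (8,5/3); v=(-3,-1)

Final position: (8,5/3)
Wall sequence: RLTRLR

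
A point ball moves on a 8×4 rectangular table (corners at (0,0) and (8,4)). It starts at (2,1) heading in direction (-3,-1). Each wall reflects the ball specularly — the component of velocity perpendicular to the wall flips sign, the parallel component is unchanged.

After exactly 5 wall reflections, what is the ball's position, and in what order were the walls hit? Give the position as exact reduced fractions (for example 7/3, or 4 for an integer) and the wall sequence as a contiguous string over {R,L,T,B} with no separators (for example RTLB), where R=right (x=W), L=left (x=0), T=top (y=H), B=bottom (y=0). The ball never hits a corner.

Final position: (0,3)
Wall sequence: LBRTL

1. t=2/3 → L at (0,1/3); v=(3,-1)
2. t=1/3 → B at (1,0); v=(3,1)
3. t=7/3 → R at (8,7/3); v=(-3,1)
4. t=5/3 → T at (3,4); v=(-3,-1)
5. t=1 → L at (0,3); v=(3,-1)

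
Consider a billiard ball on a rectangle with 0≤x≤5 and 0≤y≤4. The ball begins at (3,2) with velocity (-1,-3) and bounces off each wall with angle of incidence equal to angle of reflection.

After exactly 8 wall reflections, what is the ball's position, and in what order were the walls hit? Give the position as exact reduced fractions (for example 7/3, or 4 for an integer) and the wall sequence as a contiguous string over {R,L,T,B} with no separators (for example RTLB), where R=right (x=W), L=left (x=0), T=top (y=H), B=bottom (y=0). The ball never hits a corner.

1. t=2/3 → B at (7/3,0); v=(-1,3)
2. t=4/3 → T at (1,4); v=(-1,-3)
3. t=1 → L at (0,1); v=(1,-3)
4. t=1/3 → B at (1/3,0); v=(1,3)
5. t=4/3 → T at (5/3,4); v=(1,-3)
6. t=4/3 → B at (3,0); v=(1,3)
7. t=4/3 → T at (13/3,4); v=(1,-3)
8. t=2/3 → R at (5,2); v=(-1,-3)

Final position: (5,2)
Wall sequence: BTLBTBTR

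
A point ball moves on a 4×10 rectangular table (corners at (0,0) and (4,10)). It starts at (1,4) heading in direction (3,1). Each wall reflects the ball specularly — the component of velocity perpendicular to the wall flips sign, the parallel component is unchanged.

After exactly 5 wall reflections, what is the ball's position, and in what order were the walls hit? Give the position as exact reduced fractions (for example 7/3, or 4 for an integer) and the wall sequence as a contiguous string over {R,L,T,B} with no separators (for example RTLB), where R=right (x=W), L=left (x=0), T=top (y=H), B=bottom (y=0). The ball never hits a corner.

1. t=1 → R at (4,5); v=(-3,1)
2. t=4/3 → L at (0,19/3); v=(3,1)
3. t=4/3 → R at (4,23/3); v=(-3,1)
4. t=4/3 → L at (0,9); v=(3,1)
5. t=1 → T at (3,10); v=(3,-1)

Final position: (3,10)
Wall sequence: RLRLT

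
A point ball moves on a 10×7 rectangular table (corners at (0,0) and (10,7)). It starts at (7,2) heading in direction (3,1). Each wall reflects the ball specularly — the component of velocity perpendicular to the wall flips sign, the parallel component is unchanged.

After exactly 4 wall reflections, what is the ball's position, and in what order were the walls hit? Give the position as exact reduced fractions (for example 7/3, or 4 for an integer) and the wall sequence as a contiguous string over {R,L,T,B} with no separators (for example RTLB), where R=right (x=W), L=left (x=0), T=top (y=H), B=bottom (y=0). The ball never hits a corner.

1. t=1 → R at (10,3); v=(-3,1)
2. t=10/3 → L at (0,19/3); v=(3,1)
3. t=2/3 → T at (2,7); v=(3,-1)
4. t=8/3 → R at (10,13/3); v=(-3,-1)

Final position: (10,13/3)
Wall sequence: RLTR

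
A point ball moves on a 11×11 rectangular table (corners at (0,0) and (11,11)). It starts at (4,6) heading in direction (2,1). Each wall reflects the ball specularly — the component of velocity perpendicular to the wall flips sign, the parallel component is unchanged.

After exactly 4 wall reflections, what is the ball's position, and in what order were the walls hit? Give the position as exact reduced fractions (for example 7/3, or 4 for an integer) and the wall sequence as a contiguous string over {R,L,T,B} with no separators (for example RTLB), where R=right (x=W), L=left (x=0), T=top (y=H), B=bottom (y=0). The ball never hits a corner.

1. t=7/2 → R at (11,19/2); v=(-2,1)
2. t=3/2 → T at (8,11); v=(-2,-1)
3. t=4 → L at (0,7); v=(2,-1)
4. t=11/2 → R at (11,3/2); v=(-2,-1)

Final position: (11,3/2)
Wall sequence: RTLR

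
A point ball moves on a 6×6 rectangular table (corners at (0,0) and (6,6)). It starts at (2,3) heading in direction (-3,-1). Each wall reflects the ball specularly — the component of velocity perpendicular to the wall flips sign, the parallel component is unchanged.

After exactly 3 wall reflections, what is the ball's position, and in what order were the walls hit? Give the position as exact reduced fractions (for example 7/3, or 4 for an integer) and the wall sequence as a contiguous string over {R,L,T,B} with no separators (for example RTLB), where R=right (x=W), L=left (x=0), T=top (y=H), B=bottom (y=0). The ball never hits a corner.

Final position: (5,0)
Wall sequence: LRB

1. t=2/3 → L at (0,7/3); v=(3,-1)
2. t=2 → R at (6,1/3); v=(-3,-1)
3. t=1/3 → B at (5,0); v=(-3,1)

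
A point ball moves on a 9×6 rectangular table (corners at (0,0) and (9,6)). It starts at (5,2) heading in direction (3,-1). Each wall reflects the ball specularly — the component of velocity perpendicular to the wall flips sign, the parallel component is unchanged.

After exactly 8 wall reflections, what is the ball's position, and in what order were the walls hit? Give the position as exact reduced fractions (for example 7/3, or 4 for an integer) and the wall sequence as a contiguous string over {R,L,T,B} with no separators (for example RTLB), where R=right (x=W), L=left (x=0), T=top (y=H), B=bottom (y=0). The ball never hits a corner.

1. t=4/3 → R at (9,2/3); v=(-3,-1)
2. t=2/3 → B at (7,0); v=(-3,1)
3. t=7/3 → L at (0,7/3); v=(3,1)
4. t=3 → R at (9,16/3); v=(-3,1)
5. t=2/3 → T at (7,6); v=(-3,-1)
6. t=7/3 → L at (0,11/3); v=(3,-1)
7. t=3 → R at (9,2/3); v=(-3,-1)
8. t=2/3 → B at (7,0); v=(-3,1)

Final position: (7,0)
Wall sequence: RBLRTLRB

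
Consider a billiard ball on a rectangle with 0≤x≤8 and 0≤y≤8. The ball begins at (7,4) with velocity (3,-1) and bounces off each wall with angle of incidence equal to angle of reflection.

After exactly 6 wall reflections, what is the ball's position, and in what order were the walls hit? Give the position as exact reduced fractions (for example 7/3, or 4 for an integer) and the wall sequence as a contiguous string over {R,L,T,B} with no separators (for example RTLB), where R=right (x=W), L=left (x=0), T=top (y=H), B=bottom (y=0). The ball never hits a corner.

1. t=1/3 → R at (8,11/3); v=(-3,-1)
2. t=8/3 → L at (0,1); v=(3,-1)
3. t=1 → B at (3,0); v=(3,1)
4. t=5/3 → R at (8,5/3); v=(-3,1)
5. t=8/3 → L at (0,13/3); v=(3,1)
6. t=8/3 → R at (8,7); v=(-3,1)

Final position: (8,7)
Wall sequence: RLBRLR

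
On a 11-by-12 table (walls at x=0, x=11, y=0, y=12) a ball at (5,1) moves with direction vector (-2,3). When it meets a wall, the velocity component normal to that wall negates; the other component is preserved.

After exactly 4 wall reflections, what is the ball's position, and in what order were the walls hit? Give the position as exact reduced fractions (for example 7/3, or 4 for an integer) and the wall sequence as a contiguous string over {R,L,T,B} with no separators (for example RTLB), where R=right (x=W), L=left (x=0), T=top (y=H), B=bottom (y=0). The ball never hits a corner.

Final position: (11,1)
Wall sequence: LTBR

1. t=5/2 → L at (0,17/2); v=(2,3)
2. t=7/6 → T at (7/3,12); v=(2,-3)
3. t=4 → B at (31/3,0); v=(2,3)
4. t=1/3 → R at (11,1); v=(-2,3)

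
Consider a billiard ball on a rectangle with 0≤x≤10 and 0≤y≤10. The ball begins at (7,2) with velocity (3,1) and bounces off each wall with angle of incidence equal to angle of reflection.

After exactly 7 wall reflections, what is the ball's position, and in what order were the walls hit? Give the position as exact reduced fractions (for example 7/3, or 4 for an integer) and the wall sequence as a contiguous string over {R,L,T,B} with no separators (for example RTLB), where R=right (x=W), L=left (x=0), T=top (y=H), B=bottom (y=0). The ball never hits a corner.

Final position: (0,1/3)
Wall sequence: RLRTLRL

1. t=1 → R at (10,3); v=(-3,1)
2. t=10/3 → L at (0,19/3); v=(3,1)
3. t=10/3 → R at (10,29/3); v=(-3,1)
4. t=1/3 → T at (9,10); v=(-3,-1)
5. t=3 → L at (0,7); v=(3,-1)
6. t=10/3 → R at (10,11/3); v=(-3,-1)
7. t=10/3 → L at (0,1/3); v=(3,-1)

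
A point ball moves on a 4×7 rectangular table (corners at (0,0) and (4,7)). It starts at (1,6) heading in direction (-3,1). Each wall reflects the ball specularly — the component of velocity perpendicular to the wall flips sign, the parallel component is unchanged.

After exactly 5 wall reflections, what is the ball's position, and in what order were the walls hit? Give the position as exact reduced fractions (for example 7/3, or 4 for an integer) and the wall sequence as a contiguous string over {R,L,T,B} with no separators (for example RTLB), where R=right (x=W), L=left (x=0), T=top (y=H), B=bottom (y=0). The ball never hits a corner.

Final position: (4,11/3)
Wall sequence: LTRLR

1. t=1/3 → L at (0,19/3); v=(3,1)
2. t=2/3 → T at (2,7); v=(3,-1)
3. t=2/3 → R at (4,19/3); v=(-3,-1)
4. t=4/3 → L at (0,5); v=(3,-1)
5. t=4/3 → R at (4,11/3); v=(-3,-1)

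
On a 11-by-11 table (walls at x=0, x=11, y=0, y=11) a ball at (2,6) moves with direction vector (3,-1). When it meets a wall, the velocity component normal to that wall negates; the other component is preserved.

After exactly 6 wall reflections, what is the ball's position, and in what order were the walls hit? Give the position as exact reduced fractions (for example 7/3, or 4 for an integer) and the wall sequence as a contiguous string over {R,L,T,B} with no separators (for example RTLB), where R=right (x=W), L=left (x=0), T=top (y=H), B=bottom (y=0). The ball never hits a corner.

1. t=3 → R at (11,3); v=(-3,-1)
2. t=3 → B at (2,0); v=(-3,1)
3. t=2/3 → L at (0,2/3); v=(3,1)
4. t=11/3 → R at (11,13/3); v=(-3,1)
5. t=11/3 → L at (0,8); v=(3,1)
6. t=3 → T at (9,11); v=(3,-1)

Final position: (9,11)
Wall sequence: RBLRLT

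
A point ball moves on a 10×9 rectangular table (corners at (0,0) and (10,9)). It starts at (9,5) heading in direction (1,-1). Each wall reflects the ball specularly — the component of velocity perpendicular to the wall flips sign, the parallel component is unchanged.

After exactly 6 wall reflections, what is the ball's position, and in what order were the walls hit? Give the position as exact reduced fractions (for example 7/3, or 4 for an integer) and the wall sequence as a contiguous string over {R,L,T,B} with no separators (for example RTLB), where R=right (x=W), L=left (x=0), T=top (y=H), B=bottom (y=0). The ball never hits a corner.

Final position: (8,0)
Wall sequence: RBLTRB

1. t=1 → R at (10,4); v=(-1,-1)
2. t=4 → B at (6,0); v=(-1,1)
3. t=6 → L at (0,6); v=(1,1)
4. t=3 → T at (3,9); v=(1,-1)
5. t=7 → R at (10,2); v=(-1,-1)
6. t=2 → B at (8,0); v=(-1,1)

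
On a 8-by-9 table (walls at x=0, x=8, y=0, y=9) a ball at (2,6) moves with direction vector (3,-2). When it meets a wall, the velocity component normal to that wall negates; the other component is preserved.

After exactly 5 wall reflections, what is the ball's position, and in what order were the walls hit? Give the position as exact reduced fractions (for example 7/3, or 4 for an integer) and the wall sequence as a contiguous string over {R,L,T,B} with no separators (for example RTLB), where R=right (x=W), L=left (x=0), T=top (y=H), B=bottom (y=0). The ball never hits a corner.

Final position: (15/2,9)
Wall sequence: RBLRT

1. t=2 → R at (8,2); v=(-3,-2)
2. t=1 → B at (5,0); v=(-3,2)
3. t=5/3 → L at (0,10/3); v=(3,2)
4. t=8/3 → R at (8,26/3); v=(-3,2)
5. t=1/6 → T at (15/2,9); v=(-3,-2)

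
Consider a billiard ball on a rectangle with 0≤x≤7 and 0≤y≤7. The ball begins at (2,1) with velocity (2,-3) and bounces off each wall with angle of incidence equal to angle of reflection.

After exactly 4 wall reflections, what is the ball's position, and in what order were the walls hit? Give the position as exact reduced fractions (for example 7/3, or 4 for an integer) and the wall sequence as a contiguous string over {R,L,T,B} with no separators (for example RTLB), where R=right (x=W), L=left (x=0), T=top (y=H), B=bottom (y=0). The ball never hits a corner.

Final position: (2,0)
Wall sequence: BRTB

1. t=1/3 → B at (8/3,0); v=(2,3)
2. t=13/6 → R at (7,13/2); v=(-2,3)
3. t=1/6 → T at (20/3,7); v=(-2,-3)
4. t=7/3 → B at (2,0); v=(-2,3)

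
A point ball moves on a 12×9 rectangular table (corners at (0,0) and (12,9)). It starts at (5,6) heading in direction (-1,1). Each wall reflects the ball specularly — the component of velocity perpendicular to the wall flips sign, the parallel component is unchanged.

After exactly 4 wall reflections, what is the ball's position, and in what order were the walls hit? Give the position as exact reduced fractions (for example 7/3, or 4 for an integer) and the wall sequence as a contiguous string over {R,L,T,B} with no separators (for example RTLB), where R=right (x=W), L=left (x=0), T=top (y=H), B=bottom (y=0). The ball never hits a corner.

Final position: (12,5)
Wall sequence: TLBR

1. t=3 → T at (2,9); v=(-1,-1)
2. t=2 → L at (0,7); v=(1,-1)
3. t=7 → B at (7,0); v=(1,1)
4. t=5 → R at (12,5); v=(-1,1)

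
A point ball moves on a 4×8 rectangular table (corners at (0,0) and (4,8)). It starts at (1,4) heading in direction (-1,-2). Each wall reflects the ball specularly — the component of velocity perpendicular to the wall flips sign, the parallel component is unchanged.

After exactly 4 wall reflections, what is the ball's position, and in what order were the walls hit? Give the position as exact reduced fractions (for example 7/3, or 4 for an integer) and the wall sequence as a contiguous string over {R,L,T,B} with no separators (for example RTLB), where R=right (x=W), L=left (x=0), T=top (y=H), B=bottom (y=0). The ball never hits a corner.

1. t=1 → L at (0,2); v=(1,-2)
2. t=1 → B at (1,0); v=(1,2)
3. t=3 → R at (4,6); v=(-1,2)
4. t=1 → T at (3,8); v=(-1,-2)

Final position: (3,8)
Wall sequence: LBRT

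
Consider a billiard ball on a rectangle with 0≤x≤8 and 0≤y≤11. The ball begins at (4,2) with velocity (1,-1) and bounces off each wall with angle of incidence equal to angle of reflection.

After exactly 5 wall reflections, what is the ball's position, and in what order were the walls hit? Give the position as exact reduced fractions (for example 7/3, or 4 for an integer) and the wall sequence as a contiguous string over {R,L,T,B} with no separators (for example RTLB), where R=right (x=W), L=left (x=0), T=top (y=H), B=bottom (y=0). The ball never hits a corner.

Final position: (8,4)
Wall sequence: BRLTR

1. t=2 → B at (6,0); v=(1,1)
2. t=2 → R at (8,2); v=(-1,1)
3. t=8 → L at (0,10); v=(1,1)
4. t=1 → T at (1,11); v=(1,-1)
5. t=7 → R at (8,4); v=(-1,-1)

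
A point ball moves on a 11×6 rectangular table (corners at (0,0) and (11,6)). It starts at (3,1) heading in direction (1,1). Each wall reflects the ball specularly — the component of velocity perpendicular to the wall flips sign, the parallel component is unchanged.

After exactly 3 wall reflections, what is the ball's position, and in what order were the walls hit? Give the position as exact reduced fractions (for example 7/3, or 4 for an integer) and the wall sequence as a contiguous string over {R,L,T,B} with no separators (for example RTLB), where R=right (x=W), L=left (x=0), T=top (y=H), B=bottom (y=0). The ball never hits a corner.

1. t=5 → T at (8,6); v=(1,-1)
2. t=3 → R at (11,3); v=(-1,-1)
3. t=3 → B at (8,0); v=(-1,1)

Final position: (8,0)
Wall sequence: TRB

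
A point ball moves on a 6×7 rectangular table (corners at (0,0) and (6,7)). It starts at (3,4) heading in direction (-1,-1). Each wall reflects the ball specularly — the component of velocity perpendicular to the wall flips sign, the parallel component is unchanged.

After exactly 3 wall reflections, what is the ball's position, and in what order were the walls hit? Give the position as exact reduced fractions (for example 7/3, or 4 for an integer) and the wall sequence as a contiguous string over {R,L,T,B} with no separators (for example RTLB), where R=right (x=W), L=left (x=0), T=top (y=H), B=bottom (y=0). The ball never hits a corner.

Final position: (6,5)
Wall sequence: LBR

1. t=3 → L at (0,1); v=(1,-1)
2. t=1 → B at (1,0); v=(1,1)
3. t=5 → R at (6,5); v=(-1,1)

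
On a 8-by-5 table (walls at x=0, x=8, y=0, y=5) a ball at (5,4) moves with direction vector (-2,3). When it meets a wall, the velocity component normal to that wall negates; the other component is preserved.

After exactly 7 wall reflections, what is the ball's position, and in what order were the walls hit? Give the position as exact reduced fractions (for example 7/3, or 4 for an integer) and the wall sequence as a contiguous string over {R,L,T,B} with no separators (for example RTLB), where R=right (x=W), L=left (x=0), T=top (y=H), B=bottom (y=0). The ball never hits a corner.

Final position: (7,5)
Wall sequence: TBLTBRT

1. t=1/3 → T at (13/3,5); v=(-2,-3)
2. t=5/3 → B at (1,0); v=(-2,3)
3. t=1/2 → L at (0,3/2); v=(2,3)
4. t=7/6 → T at (7/3,5); v=(2,-3)
5. t=5/3 → B at (17/3,0); v=(2,3)
6. t=7/6 → R at (8,7/2); v=(-2,3)
7. t=1/2 → T at (7,5); v=(-2,-3)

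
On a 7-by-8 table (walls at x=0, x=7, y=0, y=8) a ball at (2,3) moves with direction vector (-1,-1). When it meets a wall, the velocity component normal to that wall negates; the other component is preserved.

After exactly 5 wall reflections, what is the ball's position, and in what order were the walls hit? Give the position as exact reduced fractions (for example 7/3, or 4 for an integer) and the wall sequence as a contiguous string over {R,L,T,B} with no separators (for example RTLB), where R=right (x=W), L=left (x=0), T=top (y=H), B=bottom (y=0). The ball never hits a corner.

Final position: (0,3)
Wall sequence: LBRTL

1. t=2 → L at (0,1); v=(1,-1)
2. t=1 → B at (1,0); v=(1,1)
3. t=6 → R at (7,6); v=(-1,1)
4. t=2 → T at (5,8); v=(-1,-1)
5. t=5 → L at (0,3); v=(1,-1)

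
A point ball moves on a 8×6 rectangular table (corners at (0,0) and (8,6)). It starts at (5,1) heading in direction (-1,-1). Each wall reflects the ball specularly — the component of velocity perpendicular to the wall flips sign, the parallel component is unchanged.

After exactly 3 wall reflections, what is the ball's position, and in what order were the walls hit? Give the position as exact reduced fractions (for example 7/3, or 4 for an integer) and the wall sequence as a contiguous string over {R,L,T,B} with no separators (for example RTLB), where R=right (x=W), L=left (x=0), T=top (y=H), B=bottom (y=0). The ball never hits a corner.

1. t=1 → B at (4,0); v=(-1,1)
2. t=4 → L at (0,4); v=(1,1)
3. t=2 → T at (2,6); v=(1,-1)

Final position: (2,6)
Wall sequence: BLT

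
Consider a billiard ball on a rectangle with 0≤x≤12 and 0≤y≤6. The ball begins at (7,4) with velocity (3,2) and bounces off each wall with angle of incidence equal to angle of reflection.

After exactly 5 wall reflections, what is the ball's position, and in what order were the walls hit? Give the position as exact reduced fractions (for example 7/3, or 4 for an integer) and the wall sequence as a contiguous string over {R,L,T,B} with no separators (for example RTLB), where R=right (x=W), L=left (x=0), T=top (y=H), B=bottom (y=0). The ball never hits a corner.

Final position: (4,6)
Wall sequence: TRBLT

1. t=1 → T at (10,6); v=(3,-2)
2. t=2/3 → R at (12,14/3); v=(-3,-2)
3. t=7/3 → B at (5,0); v=(-3,2)
4. t=5/3 → L at (0,10/3); v=(3,2)
5. t=4/3 → T at (4,6); v=(3,-2)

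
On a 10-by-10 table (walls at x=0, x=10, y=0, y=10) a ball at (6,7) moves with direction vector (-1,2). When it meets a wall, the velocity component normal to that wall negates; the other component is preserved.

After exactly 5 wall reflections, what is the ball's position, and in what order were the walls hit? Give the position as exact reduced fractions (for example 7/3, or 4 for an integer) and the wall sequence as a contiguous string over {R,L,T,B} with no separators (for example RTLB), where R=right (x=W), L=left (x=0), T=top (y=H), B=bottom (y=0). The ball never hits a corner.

1. t=3/2 → T at (9/2,10); v=(-1,-2)
2. t=9/2 → L at (0,1); v=(1,-2)
3. t=1/2 → B at (1/2,0); v=(1,2)
4. t=5 → T at (11/2,10); v=(1,-2)
5. t=9/2 → R at (10,1); v=(-1,-2)

Final position: (10,1)
Wall sequence: TLBTR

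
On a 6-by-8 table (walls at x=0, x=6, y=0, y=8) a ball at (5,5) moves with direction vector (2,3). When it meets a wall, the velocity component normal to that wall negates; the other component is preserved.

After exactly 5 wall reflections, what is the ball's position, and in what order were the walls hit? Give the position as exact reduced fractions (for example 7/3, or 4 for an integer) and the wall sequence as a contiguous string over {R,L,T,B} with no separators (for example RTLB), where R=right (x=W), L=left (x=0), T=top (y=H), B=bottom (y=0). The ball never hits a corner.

1. t=1/2 → R at (6,13/2); v=(-2,3)
2. t=1/2 → T at (5,8); v=(-2,-3)
3. t=5/2 → L at (0,1/2); v=(2,-3)
4. t=1/6 → B at (1/3,0); v=(2,3)
5. t=8/3 → T at (17/3,8); v=(2,-3)

Final position: (17/3,8)
Wall sequence: RTLBT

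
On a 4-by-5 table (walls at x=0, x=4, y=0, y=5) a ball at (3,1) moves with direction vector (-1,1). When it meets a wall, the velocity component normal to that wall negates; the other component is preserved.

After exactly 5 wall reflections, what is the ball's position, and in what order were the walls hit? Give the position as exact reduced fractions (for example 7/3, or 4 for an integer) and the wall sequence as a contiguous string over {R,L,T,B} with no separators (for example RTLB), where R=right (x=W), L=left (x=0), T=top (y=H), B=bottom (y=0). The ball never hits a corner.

Final position: (0,2)
Wall sequence: LTRBL

1. t=3 → L at (0,4); v=(1,1)
2. t=1 → T at (1,5); v=(1,-1)
3. t=3 → R at (4,2); v=(-1,-1)
4. t=2 → B at (2,0); v=(-1,1)
5. t=2 → L at (0,2); v=(1,1)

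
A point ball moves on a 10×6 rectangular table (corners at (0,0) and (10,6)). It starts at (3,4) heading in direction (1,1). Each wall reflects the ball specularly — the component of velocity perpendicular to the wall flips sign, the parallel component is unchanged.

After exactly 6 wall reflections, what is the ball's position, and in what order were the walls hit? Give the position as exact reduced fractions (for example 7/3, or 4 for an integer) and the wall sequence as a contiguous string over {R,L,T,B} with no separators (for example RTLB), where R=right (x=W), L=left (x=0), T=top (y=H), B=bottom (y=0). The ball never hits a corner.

Final position: (3,0)
Wall sequence: TRBTLB

1. t=2 → T at (5,6); v=(1,-1)
2. t=5 → R at (10,1); v=(-1,-1)
3. t=1 → B at (9,0); v=(-1,1)
4. t=6 → T at (3,6); v=(-1,-1)
5. t=3 → L at (0,3); v=(1,-1)
6. t=3 → B at (3,0); v=(1,1)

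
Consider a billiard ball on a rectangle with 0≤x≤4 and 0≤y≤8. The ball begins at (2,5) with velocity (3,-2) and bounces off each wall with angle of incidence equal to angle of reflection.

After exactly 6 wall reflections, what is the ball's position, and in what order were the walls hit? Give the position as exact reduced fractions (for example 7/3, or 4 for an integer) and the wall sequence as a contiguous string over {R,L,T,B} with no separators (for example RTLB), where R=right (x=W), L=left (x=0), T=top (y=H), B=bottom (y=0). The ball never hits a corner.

Final position: (4,7)
Wall sequence: RLBRLR

1. t=2/3 → R at (4,11/3); v=(-3,-2)
2. t=4/3 → L at (0,1); v=(3,-2)
3. t=1/2 → B at (3/2,0); v=(3,2)
4. t=5/6 → R at (4,5/3); v=(-3,2)
5. t=4/3 → L at (0,13/3); v=(3,2)
6. t=4/3 → R at (4,7); v=(-3,2)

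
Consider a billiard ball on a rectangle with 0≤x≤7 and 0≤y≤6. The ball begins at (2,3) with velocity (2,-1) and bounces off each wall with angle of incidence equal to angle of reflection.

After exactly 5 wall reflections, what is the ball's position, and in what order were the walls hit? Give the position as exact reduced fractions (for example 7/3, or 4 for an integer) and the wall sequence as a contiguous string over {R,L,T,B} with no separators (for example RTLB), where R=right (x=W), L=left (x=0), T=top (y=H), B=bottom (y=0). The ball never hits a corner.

1. t=5/2 → R at (7,1/2); v=(-2,-1)
2. t=1/2 → B at (6,0); v=(-2,1)
3. t=3 → L at (0,3); v=(2,1)
4. t=3 → T at (6,6); v=(2,-1)
5. t=1/2 → R at (7,11/2); v=(-2,-1)

Final position: (7,11/2)
Wall sequence: RBLTR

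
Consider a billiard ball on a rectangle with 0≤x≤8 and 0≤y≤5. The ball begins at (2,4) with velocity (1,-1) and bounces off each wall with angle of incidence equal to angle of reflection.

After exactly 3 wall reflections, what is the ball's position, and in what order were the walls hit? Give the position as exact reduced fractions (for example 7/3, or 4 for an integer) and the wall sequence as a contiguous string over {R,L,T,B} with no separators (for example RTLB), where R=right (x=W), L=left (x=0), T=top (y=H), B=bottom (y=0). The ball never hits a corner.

Final position: (5,5)
Wall sequence: BRT

1. t=4 → B at (6,0); v=(1,1)
2. t=2 → R at (8,2); v=(-1,1)
3. t=3 → T at (5,5); v=(-1,-1)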